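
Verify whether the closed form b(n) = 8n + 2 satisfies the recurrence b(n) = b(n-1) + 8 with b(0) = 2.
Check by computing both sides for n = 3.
From the recurrence with b(0) = 2:
  b(0) = 2, b(1) = 10, b(2) = 18, b(3) = 26
  so the recurrence gives b(3) = 26.
From the proposed closed form b(n) = 8n + 2:
  b(3) = 26.
Both sides give 26 at n = 3, and the initial condition(s) match, so the closed form is consistent.

Yes, the closed form is correct.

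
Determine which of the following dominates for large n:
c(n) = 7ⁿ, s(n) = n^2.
Comparing growth rates:
Growth-rate hierarchy: log n ≺ any polynomial ≺ any exponential cⁿ (c>1) ≺ n! ≺ nⁿ.
exponential base 7 dominates polynomial degree 2 asymptotically.

c(n) grows faster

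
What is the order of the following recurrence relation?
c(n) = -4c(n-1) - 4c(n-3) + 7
The order is the largest lag k for which c(n-k) appears. Here the deepest term is c(n-3) (the 7 term is non-homogeneous and does not affect the order), so the order is 3.

Order 3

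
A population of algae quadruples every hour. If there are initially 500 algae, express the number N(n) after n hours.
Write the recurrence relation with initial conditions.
Each hour multiplies the count by 4, so the count after n hours depends only on the count after n-1 hours: N(n) = 4 × N(n-1). The starting count gives N(0) = 500.
Unrolling n times gives the closed form N(n) = 500 × 4ⁿ.

N(n) = 4 × N(n-1), N(0) = 500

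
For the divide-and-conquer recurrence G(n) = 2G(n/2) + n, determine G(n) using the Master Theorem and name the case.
Master Theorem template: G(n) = a·G(n/b) + f(n).
Here: a=2, b=2, f(n)=n
Compute log_b(a) = log_2(2) = 1.
f(n) = n = Θ(n). Case 2: G(n) = Θ(n log n).

Case 2: G(n) = Θ(n log n)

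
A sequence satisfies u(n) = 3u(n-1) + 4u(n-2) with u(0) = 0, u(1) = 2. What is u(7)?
Computing the sequence terms:
0, 2, 6, 26, 102, 410, 1638, 6554

6554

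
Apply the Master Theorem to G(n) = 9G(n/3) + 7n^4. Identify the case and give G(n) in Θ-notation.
Master Theorem template: G(n) = a·G(n/b) + f(n).
Here: a=9, b=3, f(n)=7n^4
Compute log_b(a) = log_3(9) = 2.
f(n) = 7n^4 = Ω(n^(2+ε)) with ε = 2, and the regularity condition holds (a·f(n/b) = (a/b^4)·f(n) with a/b^4 = 3^-2 < 1). Case 3: G(n) = Θ(f(n)) = Θ(n^4).

Case 3: G(n) = Θ(n^4)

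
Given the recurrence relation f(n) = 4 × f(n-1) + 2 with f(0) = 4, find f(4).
Computing step by step:
f(0) = 4
f(1) = 4 × 4 + 2 = 18
f(2) = 4 × 18 + 2 = 74
f(3) = 4 × 74 + 2 = 298
f(4) = 4 × 298 + 2 = 1194

1194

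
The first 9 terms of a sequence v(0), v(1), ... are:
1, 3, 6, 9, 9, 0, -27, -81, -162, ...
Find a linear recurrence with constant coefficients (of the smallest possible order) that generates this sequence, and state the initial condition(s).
Look for the lowest-order linear relation among consecutive terms.
Observation: v(n) - 3·v(n-1) - (-3)·v(n-2) = 0 holds for the shown terms, and no order-1 relation v(n) = α·v(n-1) + β fits.
Check at n=3: 3·6 + (-3)·3 = 9. ✓

v(n) = 3v(n-1) - 3v(n-2), v(0) = 1, v(1) = 3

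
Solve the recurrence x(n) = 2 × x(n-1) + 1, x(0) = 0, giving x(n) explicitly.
Recurrence: x(n) = 2 × x(n-1) + 1, initial: x(0) = 0.
Try x(n) = A·2ⁿ + C. Substituting: A·2ⁿ + C = 2(A·2ⁿ⁻¹ + C) + 1 = A·2ⁿ + 2C + 1, so C = 2C + 1, giving C = -1. Then x(0) = A - 1 = 0 gives A = 1.

x(n) = 2ⁿ - 1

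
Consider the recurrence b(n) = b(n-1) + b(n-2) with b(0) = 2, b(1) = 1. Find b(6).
Computing the sequence terms:
2, 1, 3, 4, 7, 11, 18

18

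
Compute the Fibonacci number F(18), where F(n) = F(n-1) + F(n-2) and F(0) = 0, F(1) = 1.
Computing the sequence terms:
0, 1, 1, 2, 3, 5, 8, 13, 21, 34, 55, 89, 144, 233, 377, 610, 987, 1597, 2584

2584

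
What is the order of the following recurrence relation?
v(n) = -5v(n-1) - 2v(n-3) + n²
The order is the largest lag k for which v(n-k) appears. Here the deepest term is v(n-3) (the n² term is non-homogeneous and does not affect the order), so the order is 3.

Order 3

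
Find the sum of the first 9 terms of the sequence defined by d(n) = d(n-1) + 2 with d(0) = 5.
Computing the sequence terms: 5, 7, 9, 11, 13, 15, 17, 19, 21
Adding these values together:

117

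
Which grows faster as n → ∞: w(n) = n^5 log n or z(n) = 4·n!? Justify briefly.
Comparing growth rates:
Growth-rate hierarchy: log n ≺ any polynomial ≺ any exponential cⁿ (c>1) ≺ n! ≺ nⁿ.
factorial dominates polynomial degree 5 (with log factor) asymptotically.

z(n) grows faster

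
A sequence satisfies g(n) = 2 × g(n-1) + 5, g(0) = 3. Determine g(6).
Computing step by step:
g(0) = 3
g(1) = 2 × 3 + 5 = 11
g(2) = 2 × 11 + 5 = 27
g(3) = 2 × 27 + 5 = 59
g(4) = 2 × 59 + 5 = 123
g(5) = 2 × 123 + 5 = 251
g(6) = 2 × 251 + 5 = 507

507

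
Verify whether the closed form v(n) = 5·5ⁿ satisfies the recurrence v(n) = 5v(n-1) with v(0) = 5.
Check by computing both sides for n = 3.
From the recurrence with v(0) = 5:
  v(0) = 5, v(1) = 25, v(2) = 125, v(3) = 625
  so the recurrence gives v(3) = 625.
From the proposed closed form v(n) = 5·5ⁿ:
  v(3) = 625.
Both sides give 625 at n = 3, and the initial condition(s) match, so the closed form is consistent.

Yes, the closed form is correct.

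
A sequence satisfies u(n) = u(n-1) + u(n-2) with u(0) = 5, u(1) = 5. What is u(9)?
Computing the sequence terms:
5, 5, 10, 15, 25, 40, 65, 105, 170, 275

275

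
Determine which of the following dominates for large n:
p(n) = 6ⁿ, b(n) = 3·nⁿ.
Comparing growth rates:
Growth-rate hierarchy: log n ≺ any polynomial ≺ any exponential cⁿ (c>1) ≺ n! ≺ nⁿ.
super-exponential nⁿ dominates exponential base 6 asymptotically.

b(n) grows faster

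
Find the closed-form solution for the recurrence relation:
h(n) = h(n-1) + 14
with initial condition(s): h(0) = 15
Recurrence: h(n) = h(n-1) + 14, initial: h(0) = 15.
Each step adds 14, so h(n) = h(0) + 14n = 14n + 15.

h(n) = 14n + 15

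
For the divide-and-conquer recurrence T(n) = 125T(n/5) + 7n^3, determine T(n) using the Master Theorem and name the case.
Master Theorem template: T(n) = a·T(n/b) + f(n).
Here: a=125, b=5, f(n)=7n^3
Compute log_b(a) = log_5(125) = 3.
f(n) = 7n^3 = Θ(n^3). Case 2: T(n) = Θ(n^3 log n).

Case 2: T(n) = Θ(n^3 log n)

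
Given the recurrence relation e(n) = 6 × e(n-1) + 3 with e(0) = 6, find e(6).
Computing step by step:
e(0) = 6
e(1) = 6 × 6 + 3 = 39
e(2) = 6 × 39 + 3 = 237
e(3) = 6 × 237 + 3 = 1425
e(4) = 6 × 1425 + 3 = 8553
e(5) = 6 × 8553 + 3 = 51321
e(6) = 6 × 51321 + 3 = 307929

307929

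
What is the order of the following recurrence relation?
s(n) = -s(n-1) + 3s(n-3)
The order is the largest lag k for which s(n-k) appears. Here the deepest term is s(n-3), so the order is 3.

Order 3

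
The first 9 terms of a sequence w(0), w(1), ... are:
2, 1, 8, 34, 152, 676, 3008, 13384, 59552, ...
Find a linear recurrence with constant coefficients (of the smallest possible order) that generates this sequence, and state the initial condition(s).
Look for the lowest-order linear relation among consecutive terms.
Observation: w(n) - 4·w(n-1) - (2)·w(n-2) = 0 holds for the shown terms, and no order-1 relation w(n) = α·w(n-1) + β fits.
Check at n=3: 4·8 + (2)·1 = 34. ✓

w(n) = 4w(n-1) + 2w(n-2), w(0) = 2, w(1) = 1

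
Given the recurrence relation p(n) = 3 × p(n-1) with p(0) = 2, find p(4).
Computing step by step:
p(0) = 2
p(1) = 3 × 2 = 6
p(2) = 3 × 6 = 18
p(3) = 3 × 18 = 54
p(4) = 3 × 54 = 162

162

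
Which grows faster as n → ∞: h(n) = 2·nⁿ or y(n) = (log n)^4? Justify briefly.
Comparing growth rates:
Growth-rate hierarchy: log n ≺ any polynomial ≺ any exponential cⁿ (c>1) ≺ n! ≺ nⁿ.
super-exponential nⁿ dominates polylogarithmic (log n)^4 asymptotically.

h(n) grows faster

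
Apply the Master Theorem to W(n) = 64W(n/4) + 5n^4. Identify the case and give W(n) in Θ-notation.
Master Theorem template: W(n) = a·W(n/b) + f(n).
Here: a=64, b=4, f(n)=5n^4
Compute log_b(a) = log_4(64) = 3.
f(n) = 5n^4 = Ω(n^(3+ε)) with ε = 1, and the regularity condition holds (a·f(n/b) = (a/b^4)·f(n) with a/b^4 = 4^-1 < 1). Case 3: W(n) = Θ(f(n)) = Θ(n^4).

Case 3: W(n) = Θ(n^4)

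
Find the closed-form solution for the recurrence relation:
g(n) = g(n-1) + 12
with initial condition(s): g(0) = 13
Recurrence: g(n) = g(n-1) + 12, initial: g(0) = 13.
Each step adds 12, so g(n) = g(0) + 12n = 12n + 13.

g(n) = 12n + 13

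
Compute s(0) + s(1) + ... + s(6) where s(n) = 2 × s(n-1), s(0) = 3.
Computing the sequence terms: 3, 6, 12, 24, 48, 96, 192
Adding these values together:

381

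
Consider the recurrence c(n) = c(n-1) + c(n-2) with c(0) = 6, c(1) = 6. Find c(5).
Computing the sequence terms:
6, 6, 12, 18, 30, 48

48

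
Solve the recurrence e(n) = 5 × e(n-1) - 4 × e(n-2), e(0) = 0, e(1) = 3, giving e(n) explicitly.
Recurrence: e(n) = 5 × e(n-1) - 4 × e(n-2), initial: e(0) = 0, e(1) = 3.
Characteristic equation: r² - 5r + 4 = 0, which factors as (r - 4)(r - 1) = 0, so r = 4, 1. General solution e(n) = A·4ⁿ + B·1ⁿ. From e(0) = 0: A + B = 0. From e(1) = 3: 4A + 1B = 3. Solving gives A = 1, B = -1.

e(n) = 4ⁿ - 1ⁿ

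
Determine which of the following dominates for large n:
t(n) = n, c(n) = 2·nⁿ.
Comparing growth rates:
Growth-rate hierarchy: log n ≺ any polynomial ≺ any exponential cⁿ (c>1) ≺ n! ≺ nⁿ.
super-exponential nⁿ dominates polynomial degree 1 asymptotically.

c(n) grows faster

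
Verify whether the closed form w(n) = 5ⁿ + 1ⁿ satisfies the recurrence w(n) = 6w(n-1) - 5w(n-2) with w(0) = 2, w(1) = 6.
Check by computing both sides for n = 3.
From the recurrence with w(0) = 2, w(1) = 6:
  w(0) = 2, w(1) = 6, w(2) = 26, w(3) = 126
  so the recurrence gives w(3) = 126.
From the proposed closed form w(n) = 5ⁿ + 1ⁿ:
  w(3) = 126.
Both sides give 126 at n = 3, and the initial condition(s) match, so the closed form is consistent.

Yes, the closed form is correct.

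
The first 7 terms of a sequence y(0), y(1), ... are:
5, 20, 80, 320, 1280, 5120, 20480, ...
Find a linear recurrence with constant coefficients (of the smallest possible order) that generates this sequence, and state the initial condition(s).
Look for the lowest-order linear relation among consecutive terms.
Observation: each term is 4× the previous.
Check at n=2: 4·20 = 80. ✓

y(n) = 4 × y(n-1), y(0) = 5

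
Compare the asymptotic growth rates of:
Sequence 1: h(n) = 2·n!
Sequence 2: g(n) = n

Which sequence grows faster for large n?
Comparing growth rates:
Growth-rate hierarchy: log n ≺ any polynomial ≺ any exponential cⁿ (c>1) ≺ n! ≺ nⁿ.
factorial dominates polynomial degree 1 asymptotically.

h(n) grows faster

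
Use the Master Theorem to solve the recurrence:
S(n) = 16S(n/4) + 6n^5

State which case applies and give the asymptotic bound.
Master Theorem template: S(n) = a·S(n/b) + f(n).
Here: a=16, b=4, f(n)=6n^5
Compute log_b(a) = log_4(16) = 2.
f(n) = 6n^5 = Ω(n^(2+ε)) with ε = 3, and the regularity condition holds (a·f(n/b) = (a/b^5)·f(n) with a/b^5 = 4^-3 < 1). Case 3: S(n) = Θ(f(n)) = Θ(n^5).

Case 3: S(n) = Θ(n^5)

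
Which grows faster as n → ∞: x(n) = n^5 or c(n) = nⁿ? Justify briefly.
Comparing growth rates:
Growth-rate hierarchy: log n ≺ any polynomial ≺ any exponential cⁿ (c>1) ≺ n! ≺ nⁿ.
super-exponential nⁿ dominates polynomial degree 5 asymptotically.

c(n) grows faster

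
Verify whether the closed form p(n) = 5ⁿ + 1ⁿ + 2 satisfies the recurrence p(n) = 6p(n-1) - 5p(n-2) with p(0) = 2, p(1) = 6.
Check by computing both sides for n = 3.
From the recurrence with p(0) = 2, p(1) = 6:
  p(0) = 2, p(1) = 6, p(2) = 26, p(3) = 126
  so the recurrence gives p(3) = 126.
From the proposed closed form p(n) = 5ⁿ + 1ⁿ + 2:
  p(3) = 128.
The recurrence gives 126 but the closed form gives 128, so the closed form does not satisfy the recurrence.

No, the closed form is incorrect.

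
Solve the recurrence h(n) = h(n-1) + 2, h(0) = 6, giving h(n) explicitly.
Recurrence: h(n) = h(n-1) + 2, initial: h(0) = 6.
Each step adds 2, so h(n) = h(0) + 2n = 2n + 6.

h(n) = 2n + 6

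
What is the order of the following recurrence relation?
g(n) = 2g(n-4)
The order is the largest lag k for which g(n-k) appears. Here the deepest term is g(n-4), so the order is 4.

Order 4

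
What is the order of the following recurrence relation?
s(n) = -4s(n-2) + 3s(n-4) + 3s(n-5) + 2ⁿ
The order is the largest lag k for which s(n-k) appears. Here the deepest term is s(n-5) (the 2ⁿ term is non-homogeneous and does not affect the order), so the order is 5.

Order 5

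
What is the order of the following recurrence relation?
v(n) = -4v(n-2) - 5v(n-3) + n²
The order is the largest lag k for which v(n-k) appears. Here the deepest term is v(n-3) (the n² term is non-homogeneous and does not affect the order), so the order is 3.

Order 3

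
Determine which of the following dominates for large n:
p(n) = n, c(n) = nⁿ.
Comparing growth rates:
Growth-rate hierarchy: log n ≺ any polynomial ≺ any exponential cⁿ (c>1) ≺ n! ≺ nⁿ.
super-exponential nⁿ dominates polynomial degree 1 asymptotically.

c(n) grows faster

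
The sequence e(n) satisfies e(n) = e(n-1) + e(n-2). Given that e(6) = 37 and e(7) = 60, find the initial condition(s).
Work backwards using e(k) = e(k+2) - e(k+1):
e(5) = e(7) - e(6) = 60 - 37 = 23
e(4) = e(6) - e(5) = 37 - 23 = 14
e(3) = e(5) - e(4) = 23 - 14 = 9
e(2) = e(4) - e(3) = 14 - 9 = 5
e(1) = e(3) - e(2) = 9 - 5 = 4
e(0) = e(2) - e(1) = 5 - 4 = 1

e(0) = 1, e(1) = 4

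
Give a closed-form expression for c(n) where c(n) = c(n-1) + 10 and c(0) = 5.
Recurrence: c(n) = c(n-1) + 10, initial: c(0) = 5.
Each step adds 10, so c(n) = c(0) + 10n = 10n + 5.

c(n) = 10n + 5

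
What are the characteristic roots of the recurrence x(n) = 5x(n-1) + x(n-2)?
Substitute x(n) = rⁿ and divide through by rⁿ⁻²: r² - 5r - 1 = 0
Discriminant: 5² + 4·1 = 29, not a perfect square, so by the quadratic formula r = (5 ± √29)/2.
General solution: x(n) = A·r₁ⁿ + B·r₂ⁿ where r₁,r₂ = (5 ± √29)/2

Characteristic: r² - 5r - 1 = 0, Roots: r = (5 ± √29)/2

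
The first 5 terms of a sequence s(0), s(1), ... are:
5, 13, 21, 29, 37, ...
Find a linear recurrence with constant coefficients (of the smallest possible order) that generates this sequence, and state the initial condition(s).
Look for the lowest-order linear relation among consecutive terms.
Observation: consecutive differences are constant (= 8).
Check at n=2: 1·13 + 8 = 21. ✓

s(n) = s(n-1) + 8, s(0) = 5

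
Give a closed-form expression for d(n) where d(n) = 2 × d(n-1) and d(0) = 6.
Recurrence: d(n) = 2 × d(n-1), initial: d(0) = 6.
Each term is 2 times the previous, so this is geometric with ratio 2. After n steps: d(n) = d(0)·2ⁿ = 6·2ⁿ.

d(n) = 6·2ⁿ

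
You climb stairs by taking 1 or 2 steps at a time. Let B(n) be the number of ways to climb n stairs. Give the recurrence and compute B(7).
Condition on the size of the last step (1 to 2): before it there were n-1, …, n-2 stairs climbed, and these cases are disjoint, so B(n) = B(n-1) + B(n-2) (Fibonacci-type sequence).
Initial conditions by direct count (compositions of i into parts ≤ 2): B(1) = 1; B(2) = 2.
Iterating the recurrence: B(3) = 3, B(4) = 5, B(5) = 8, B(6) = 13, B(7) = 21.

B(n) = B(n-1) + B(n-2), B(1) = 1, B(2) = 2; B(7) = 21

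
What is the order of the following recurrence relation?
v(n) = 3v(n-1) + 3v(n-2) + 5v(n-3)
The order is the largest lag k for which v(n-k) appears. Here the deepest term is v(n-3), so the order is 3.

Order 3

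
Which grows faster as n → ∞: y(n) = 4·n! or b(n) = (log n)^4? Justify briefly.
Comparing growth rates:
Growth-rate hierarchy: log n ≺ any polynomial ≺ any exponential cⁿ (c>1) ≺ n! ≺ nⁿ.
factorial dominates polylogarithmic (log n)^4 asymptotically.

y(n) grows faster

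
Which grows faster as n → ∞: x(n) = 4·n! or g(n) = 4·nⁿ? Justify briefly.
Comparing growth rates:
Growth-rate hierarchy: log n ≺ any polynomial ≺ any exponential cⁿ (c>1) ≺ n! ≺ nⁿ.
super-exponential nⁿ dominates factorial asymptotically.

g(n) grows faster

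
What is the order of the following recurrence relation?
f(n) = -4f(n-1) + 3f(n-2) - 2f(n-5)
The order is the largest lag k for which f(n-k) appears. Here the deepest term is f(n-5), so the order is 5.

Order 5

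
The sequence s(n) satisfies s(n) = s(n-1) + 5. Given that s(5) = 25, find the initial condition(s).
s(5) = s(0) + 5·5, so s(0) = 25 - 25 = 0.

s(0) = 0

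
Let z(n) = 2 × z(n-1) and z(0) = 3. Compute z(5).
Computing step by step:
z(0) = 3
z(1) = 2 × 3 = 6
z(2) = 2 × 6 = 12
z(3) = 2 × 12 = 24
z(4) = 2 × 24 = 48
z(5) = 2 × 48 = 96

96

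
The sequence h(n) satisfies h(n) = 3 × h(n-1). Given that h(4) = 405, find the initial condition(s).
In general h(n) = 3ⁿ · h(0). At n = 4: h(0) = h(4) / 3^4 = 405 / 81 = 5.

h(0) = 5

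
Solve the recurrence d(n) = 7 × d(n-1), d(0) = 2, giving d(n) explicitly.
Recurrence: d(n) = 7 × d(n-1), initial: d(0) = 2.
Each term is 7 times the previous, so this is geometric with ratio 7. After n steps: d(n) = d(0)·7ⁿ = 2·7ⁿ.

d(n) = 2·7ⁿ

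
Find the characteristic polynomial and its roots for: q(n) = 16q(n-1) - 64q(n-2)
Substitute q(n) = rⁿ and divide through by rⁿ⁻²: r² - 16r + 64 = 0
Factor: (r - 8)² = 0, so r = 8 (double root).
General solution: q(n) = (A + Bn)·8ⁿ

Characteristic: r² - 16r + 64 = 0, Roots: r = 8 (double root)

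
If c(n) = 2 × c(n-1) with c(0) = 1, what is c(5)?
Computing step by step:
c(0) = 1
c(1) = 2 × 1 = 2
c(2) = 2 × 2 = 4
c(3) = 2 × 4 = 8
c(4) = 2 × 8 = 16
c(5) = 2 × 16 = 32

32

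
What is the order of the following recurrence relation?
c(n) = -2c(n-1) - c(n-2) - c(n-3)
The order is the largest lag k for which c(n-k) appears. Here the deepest term is c(n-3), so the order is 3.

Order 3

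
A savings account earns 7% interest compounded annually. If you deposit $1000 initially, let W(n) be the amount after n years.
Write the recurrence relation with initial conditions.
Each year the balance grows by 7%, i.e. is multiplied by 1 + 7/100 = 1.07, so W(n) = 1.07 × W(n-1). The initial deposit gives W(0) = 1000.
Unrolling gives the closed form W(n) = 1000 × (1.07)ⁿ.

W(n) = 1.07 × W(n-1), W(0) = 1000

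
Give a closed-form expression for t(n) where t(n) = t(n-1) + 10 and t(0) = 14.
Recurrence: t(n) = t(n-1) + 10, initial: t(0) = 14.
Each step adds 10, so t(n) = t(0) + 10n = 10n + 14.

t(n) = 10n + 14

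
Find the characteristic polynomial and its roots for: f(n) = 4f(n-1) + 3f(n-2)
Substitute f(n) = rⁿ and divide through by rⁿ⁻²: r² - 4r - 3 = 0
Discriminant: 4² + 4·3 = 28, not a perfect square, so by the quadratic formula r = (4 ± √28)/2.
General solution: f(n) = A·r₁ⁿ + B·r₂ⁿ where r₁,r₂ = (4 ± √28)/2

Characteristic: r² - 4r - 3 = 0, Roots: r = (4 ± √28)/2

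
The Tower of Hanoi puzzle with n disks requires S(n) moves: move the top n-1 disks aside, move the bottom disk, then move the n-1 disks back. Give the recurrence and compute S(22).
Moving n disks = move the top n-1 disks aside (S(n-1) moves) + move the largest disk (1 move) + move the n-1 disks back on top (S(n-1) moves), so S(n) = 2S(n-1) + 1, with S(1) = 1 (a single disk takes one move).
First terms: 1, 3, 7, 15, 31, 63, … — each is one less than a power of 2. Indeed S(n) + 1 = 2(S(n-1) + 1) with S(1) + 1 = 2, so S(n) + 1 = 2ⁿ and S(n) = 2ⁿ - 1.
Hence S(22) = 2^22 - 1 = 4194304 - 1 = 4194303.

S(n) = 2S(n-1) + 1, S(1) = 1; S(22) = 4194303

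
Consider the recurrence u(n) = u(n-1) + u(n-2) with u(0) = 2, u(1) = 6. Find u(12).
Computing the sequence terms:
2, 6, 8, 14, 22, 36, 58, 94, 152, 246, 398, 644, 1042

1042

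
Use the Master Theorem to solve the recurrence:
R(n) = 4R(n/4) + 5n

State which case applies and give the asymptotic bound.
Master Theorem template: R(n) = a·R(n/b) + f(n).
Here: a=4, b=4, f(n)=5n
Compute log_b(a) = log_4(4) = 1.
f(n) = 5n = Θ(n). Case 2: R(n) = Θ(n log n).

Case 2: R(n) = Θ(n log n)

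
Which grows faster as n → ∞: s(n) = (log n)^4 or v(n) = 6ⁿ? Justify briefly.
Comparing growth rates:
Growth-rate hierarchy: log n ≺ any polynomial ≺ any exponential cⁿ (c>1) ≺ n! ≺ nⁿ.
exponential base 6 dominates polylogarithmic (log n)^4 asymptotically.

v(n) grows faster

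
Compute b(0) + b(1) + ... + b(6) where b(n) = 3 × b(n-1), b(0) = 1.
Computing the sequence terms: 1, 3, 9, 27, 81, 243, 729
Adding these values together:

1093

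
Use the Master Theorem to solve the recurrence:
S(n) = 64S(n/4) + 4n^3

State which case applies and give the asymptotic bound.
Master Theorem template: S(n) = a·S(n/b) + f(n).
Here: a=64, b=4, f(n)=4n^3
Compute log_b(a) = log_4(64) = 3.
f(n) = 4n^3 = Θ(n^3). Case 2: S(n) = Θ(n^3 log n).

Case 2: S(n) = Θ(n^3 log n)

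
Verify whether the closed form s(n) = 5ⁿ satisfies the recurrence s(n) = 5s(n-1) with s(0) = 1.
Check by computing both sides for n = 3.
From the recurrence with s(0) = 1:
  s(0) = 1, s(1) = 5, s(2) = 25, s(3) = 125
  so the recurrence gives s(3) = 125.
From the proposed closed form s(n) = 5ⁿ:
  s(3) = 125.
Both sides give 125 at n = 3, and the initial condition(s) match, so the closed form is consistent.

Yes, the closed form is correct.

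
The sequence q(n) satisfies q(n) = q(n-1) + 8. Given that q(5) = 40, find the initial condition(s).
q(5) = q(0) + 5·8, so q(0) = 40 - 40 = 0.

q(0) = 0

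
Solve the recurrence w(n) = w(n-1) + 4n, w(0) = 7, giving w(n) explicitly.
Recurrence: w(n) = w(n-1) + 4n, initial: w(0) = 7.
Telescoping: w(n) = w(0) + 4·Σᵢ₌₁ⁿ i = 7 + 4·n(n+1)/2.

w(n) = 4·n(n+1)/2 + 7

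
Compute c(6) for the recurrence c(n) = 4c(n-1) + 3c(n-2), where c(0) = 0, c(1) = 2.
Computing the sequence terms:
0, 2, 8, 38, 176, 818, 3800

3800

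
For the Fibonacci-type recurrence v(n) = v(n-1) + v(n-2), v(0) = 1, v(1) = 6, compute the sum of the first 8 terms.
Computing the sequence terms: 1, 6, 7, 13, 20, 33, 53, 86
Adding these values together:

219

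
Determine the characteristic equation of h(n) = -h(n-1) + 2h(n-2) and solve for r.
Substitute h(n) = rⁿ and divide through by rⁿ⁻²: r² + r - 2 = 0
Factor: (r - 1)(r + 2) = 0, so r = 1, -2.
General solution: h(n) = A·1ⁿ + B·(-2)ⁿ

Characteristic: r² + r - 2 = 0, Roots: r = 1, -2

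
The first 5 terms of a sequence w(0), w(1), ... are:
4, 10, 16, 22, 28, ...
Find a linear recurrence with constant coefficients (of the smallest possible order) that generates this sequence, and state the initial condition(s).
Look for the lowest-order linear relation among consecutive terms.
Observation: consecutive differences are constant (= 6).
Check at n=2: 1·10 + 6 = 16. ✓

w(n) = w(n-1) + 6, w(0) = 4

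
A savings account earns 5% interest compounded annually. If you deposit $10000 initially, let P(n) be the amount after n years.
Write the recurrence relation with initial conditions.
Each year the balance grows by 5%, i.e. is multiplied by 1 + 5/100 = 1.05, so P(n) = 1.05 × P(n-1). The initial deposit gives P(0) = 10000.
Unrolling gives the closed form P(n) = 10000 × (1.05)ⁿ.

P(n) = 1.05 × P(n-1), P(0) = 10000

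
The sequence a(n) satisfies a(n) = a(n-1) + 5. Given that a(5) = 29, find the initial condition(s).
a(5) = a(0) + 5·5, so a(0) = 29 - 25 = 4.

a(0) = 4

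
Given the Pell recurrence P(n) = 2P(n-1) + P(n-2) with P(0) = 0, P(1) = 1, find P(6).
Computing the sequence terms:
0, 1, 2, 5, 12, 29, 70

70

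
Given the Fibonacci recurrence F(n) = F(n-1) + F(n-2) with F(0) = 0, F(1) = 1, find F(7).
Computing the sequence terms:
0, 1, 1, 2, 3, 5, 8, 13

13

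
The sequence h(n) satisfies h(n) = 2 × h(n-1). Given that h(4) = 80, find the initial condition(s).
In general h(n) = 2ⁿ · h(0). At n = 4: h(0) = h(4) / 2^4 = 80 / 16 = 5.

h(0) = 5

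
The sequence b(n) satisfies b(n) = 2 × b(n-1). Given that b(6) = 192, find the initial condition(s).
In general b(n) = 2ⁿ · b(0). At n = 6: b(0) = b(6) / 2^6 = 192 / 64 = 3.

b(0) = 3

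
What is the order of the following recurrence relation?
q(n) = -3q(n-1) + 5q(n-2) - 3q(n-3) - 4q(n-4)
The order is the largest lag k for which q(n-k) appears. Here the deepest term is q(n-4), so the order is 4.

Order 4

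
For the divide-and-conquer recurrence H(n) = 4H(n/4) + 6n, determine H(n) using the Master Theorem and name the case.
Master Theorem template: H(n) = a·H(n/b) + f(n).
Here: a=4, b=4, f(n)=6n
Compute log_b(a) = log_4(4) = 1.
f(n) = 6n = Θ(n). Case 2: H(n) = Θ(n log n).

Case 2: H(n) = Θ(n log n)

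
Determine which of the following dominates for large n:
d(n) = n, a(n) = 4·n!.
Comparing growth rates:
Growth-rate hierarchy: log n ≺ any polynomial ≺ any exponential cⁿ (c>1) ≺ n! ≺ nⁿ.
factorial dominates polynomial degree 1 asymptotically.

a(n) grows faster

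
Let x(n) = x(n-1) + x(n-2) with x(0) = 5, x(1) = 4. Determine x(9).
Computing the sequence terms:
5, 4, 9, 13, 22, 35, 57, 92, 149, 241

241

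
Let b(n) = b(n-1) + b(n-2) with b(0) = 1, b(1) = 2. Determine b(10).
Computing the sequence terms:
1, 2, 3, 5, 8, 13, 21, 34, 55, 89, 144

144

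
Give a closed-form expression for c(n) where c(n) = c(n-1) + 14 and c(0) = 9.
Recurrence: c(n) = c(n-1) + 14, initial: c(0) = 9.
Each step adds 14, so c(n) = c(0) + 14n = 14n + 9.

c(n) = 14n + 9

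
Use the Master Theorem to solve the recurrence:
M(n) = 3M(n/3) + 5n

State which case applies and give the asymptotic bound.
Master Theorem template: M(n) = a·M(n/b) + f(n).
Here: a=3, b=3, f(n)=5n
Compute log_b(a) = log_3(3) = 1.
f(n) = 5n = Θ(n). Case 2: M(n) = Θ(n log n).

Case 2: M(n) = Θ(n log n)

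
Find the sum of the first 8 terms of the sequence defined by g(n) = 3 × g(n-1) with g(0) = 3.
Computing the sequence terms: 3, 9, 27, 81, 243, 729, 2187, 6561
Adding these values together:

9840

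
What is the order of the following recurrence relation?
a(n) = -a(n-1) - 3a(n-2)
The order is the largest lag k for which a(n-k) appears. Here the deepest term is a(n-2), so the order is 2.

Order 2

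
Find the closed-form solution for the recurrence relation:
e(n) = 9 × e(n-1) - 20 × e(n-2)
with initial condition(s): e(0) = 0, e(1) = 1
Recurrence: e(n) = 9 × e(n-1) - 20 × e(n-2), initial: e(0) = 0, e(1) = 1.
Characteristic equation: r² - 9r + 20 = 0, which factors as (r - 5)(r - 4) = 0, so r = 5, 4. General solution e(n) = A·5ⁿ + B·4ⁿ. From e(0) = 0: A + B = 0. From e(1) = 1: 5A + 4B = 1. Solving gives A = 1, B = -1.

e(n) = 5ⁿ - 4ⁿ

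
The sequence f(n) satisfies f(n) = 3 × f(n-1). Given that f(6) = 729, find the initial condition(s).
In general f(n) = 3ⁿ · f(0). At n = 6: f(0) = f(6) / 3^6 = 729 / 729 = 1.

f(0) = 1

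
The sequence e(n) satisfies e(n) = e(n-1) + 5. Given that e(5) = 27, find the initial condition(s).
e(5) = e(0) + 5·5, so e(0) = 27 - 25 = 2.

e(0) = 2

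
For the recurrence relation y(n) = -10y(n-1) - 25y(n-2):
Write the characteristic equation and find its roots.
Substitute y(n) = rⁿ and divide through by rⁿ⁻²: r² + 10r + 25 = 0
Factor: (r + 5)² = 0, so r = -5 (double root).
General solution: y(n) = (A + Bn)·(-5)ⁿ

Characteristic: r² + 10r + 25 = 0, Roots: r = -5 (double root)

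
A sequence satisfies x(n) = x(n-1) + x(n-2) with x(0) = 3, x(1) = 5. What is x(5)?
Computing the sequence terms:
3, 5, 8, 13, 21, 34

34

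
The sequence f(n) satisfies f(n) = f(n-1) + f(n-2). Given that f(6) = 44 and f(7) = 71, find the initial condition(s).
Work backwards using f(k) = f(k+2) - f(k+1):
f(5) = f(7) - f(6) = 71 - 44 = 27
f(4) = f(6) - f(5) = 44 - 27 = 17
f(3) = f(5) - f(4) = 27 - 17 = 10
f(2) = f(4) - f(3) = 17 - 10 = 7
f(1) = f(3) - f(2) = 10 - 7 = 3
f(0) = f(2) - f(1) = 7 - 3 = 4

f(0) = 4, f(1) = 3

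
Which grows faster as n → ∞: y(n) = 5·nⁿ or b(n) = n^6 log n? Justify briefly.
Comparing growth rates:
Growth-rate hierarchy: log n ≺ any polynomial ≺ any exponential cⁿ (c>1) ≺ n! ≺ nⁿ.
super-exponential nⁿ dominates polynomial degree 6 (with log factor) asymptotically.

y(n) grows faster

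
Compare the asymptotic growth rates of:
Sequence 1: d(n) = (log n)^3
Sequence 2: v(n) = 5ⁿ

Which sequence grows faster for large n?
Comparing growth rates:
Growth-rate hierarchy: log n ≺ any polynomial ≺ any exponential cⁿ (c>1) ≺ n! ≺ nⁿ.
exponential base 5 dominates polylogarithmic (log n)^3 asymptotically.

v(n) grows faster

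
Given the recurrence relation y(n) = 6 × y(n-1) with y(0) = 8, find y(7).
Computing step by step:
y(0) = 8
y(1) = 6 × 8 = 48
y(2) = 6 × 48 = 288
y(3) = 6 × 288 = 1728
y(4) = 6 × 1728 = 10368
y(5) = 6 × 10368 = 62208
y(6) = 6 × 62208 = 373248
y(7) = 6 × 373248 = 2239488

2239488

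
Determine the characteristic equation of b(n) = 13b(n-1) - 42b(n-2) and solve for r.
Substitute b(n) = rⁿ and divide through by rⁿ⁻²: r² - 13r + 42 = 0
Factor: (r - 7)(r - 6) = 0, so r = 7, 6.
General solution: b(n) = A·7ⁿ + B·6ⁿ

Characteristic: r² - 13r + 42 = 0, Roots: r = 7, 6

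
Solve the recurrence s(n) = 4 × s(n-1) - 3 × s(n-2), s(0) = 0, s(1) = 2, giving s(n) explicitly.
Recurrence: s(n) = 4 × s(n-1) - 3 × s(n-2), initial: s(0) = 0, s(1) = 2.
Characteristic equation: r² - 4r + 3 = 0, which factors as (r - 3)(r - 1) = 0, so r = 3, 1. General solution s(n) = A·3ⁿ + B·1ⁿ. From s(0) = 0: A + B = 0. From s(1) = 2: 3A + 1B = 2. Solving gives A = 1, B = -1.

s(n) = 3ⁿ - 1ⁿ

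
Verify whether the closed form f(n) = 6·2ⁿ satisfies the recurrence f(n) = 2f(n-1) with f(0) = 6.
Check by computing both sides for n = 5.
From the recurrence with f(0) = 6:
  f(0) = 6, f(1) = 12, f(2) = 24, f(3) = 48, f(4) = 96, f(5) = 192
  so the recurrence gives f(5) = 192.
From the proposed closed form f(n) = 6·2ⁿ:
  f(5) = 192.
Both sides give 192 at n = 5, and the initial condition(s) match, so the closed form is consistent.

Yes, the closed form is correct.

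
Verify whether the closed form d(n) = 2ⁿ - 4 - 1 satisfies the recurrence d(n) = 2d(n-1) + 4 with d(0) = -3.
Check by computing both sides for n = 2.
From the recurrence with d(0) = -3:
  d(0) = -3, d(1) = -2, d(2) = 0
  so the recurrence gives d(2) = 0.
From the proposed closed form d(n) = 2ⁿ - 4 - 1:
  d(2) = -1.
The recurrence gives 0 but the closed form gives -1, so the closed form does not satisfy the recurrence.

No, the closed form is incorrect.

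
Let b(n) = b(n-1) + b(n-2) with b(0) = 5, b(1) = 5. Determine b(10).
Computing the sequence terms:
5, 5, 10, 15, 25, 40, 65, 105, 170, 275, 445

445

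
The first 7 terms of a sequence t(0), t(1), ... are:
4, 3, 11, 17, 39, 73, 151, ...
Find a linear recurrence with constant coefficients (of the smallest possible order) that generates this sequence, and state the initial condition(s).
Look for the lowest-order linear relation among consecutive terms.
Observation: t(n) - 1·t(n-1) - (2)·t(n-2) = 0 holds for the shown terms, and no order-1 relation t(n) = α·t(n-1) + β fits.
Check at n=3: 1·11 + (2)·3 = 17. ✓

t(n) = t(n-1) + 2t(n-2), t(0) = 4, t(1) = 3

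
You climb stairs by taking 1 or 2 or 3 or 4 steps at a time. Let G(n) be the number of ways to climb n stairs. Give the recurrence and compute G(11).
Condition on the size of the last step (1 to 4): before it there were n-1, …, n-4 stairs climbed, and these cases are disjoint, so G(n) = G(n-1) + G(n-2) + G(n-3) + G(n-4) (order-4 linear recurrence).
Initial conditions by direct count (compositions of i into parts ≤ 4): G(1) = 1; G(2) = 2; G(3) = 4; G(4) = 8.
Iterating the recurrence: G(5) = 15, G(6) = 29, G(7) = 56, G(8) = 108, G(9) = 208, G(10) = 401, G(11) = 773.

G(n) = G(n-1) + G(n-2) + G(n-3) + G(n-4), G(1) = 1, G(2) = 2, G(3) = 4, G(4) = 8; G(11) = 773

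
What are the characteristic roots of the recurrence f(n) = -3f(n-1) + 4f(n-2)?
Substitute f(n) = rⁿ and divide through by rⁿ⁻²: r² + 3r - 4 = 0
Factor: (r + 4)(r - 1) = 0, so r = -4, 1.
General solution: f(n) = A·(-4)ⁿ + B·1ⁿ

Characteristic: r² + 3r - 4 = 0, Roots: r = -4, 1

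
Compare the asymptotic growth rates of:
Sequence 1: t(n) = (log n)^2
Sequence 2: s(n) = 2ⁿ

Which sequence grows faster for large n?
Comparing growth rates:
Growth-rate hierarchy: log n ≺ any polynomial ≺ any exponential cⁿ (c>1) ≺ n! ≺ nⁿ.
exponential base 2 dominates polylogarithmic (log n)^2 asymptotically.

s(n) grows faster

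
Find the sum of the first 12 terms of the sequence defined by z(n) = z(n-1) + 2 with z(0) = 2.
Computing the sequence terms: 2, 4, 6, 8, 10, 12, 14, 16, 18, 20, 22, 24
Adding these values together:

156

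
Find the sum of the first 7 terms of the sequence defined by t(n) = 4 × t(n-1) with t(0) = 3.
Computing the sequence terms: 3, 12, 48, 192, 768, 3072, 12288
Adding these values together:

16383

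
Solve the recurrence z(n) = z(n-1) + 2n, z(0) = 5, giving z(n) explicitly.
Recurrence: z(n) = z(n-1) + 2n, initial: z(0) = 5.
Telescoping: z(n) = z(0) + 2·Σᵢ₌₁ⁿ i = 5 + 2·n(n+1)/2.

z(n) = 2·n(n+1)/2 + 5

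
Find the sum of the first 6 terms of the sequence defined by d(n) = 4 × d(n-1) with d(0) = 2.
Computing the sequence terms: 2, 8, 32, 128, 512, 2048
Adding these values together:

2730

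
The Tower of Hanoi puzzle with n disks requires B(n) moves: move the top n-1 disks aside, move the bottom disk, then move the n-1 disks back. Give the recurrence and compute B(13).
Moving n disks = move the top n-1 disks aside (B(n-1) moves) + move the largest disk (1 move) + move the n-1 disks back on top (B(n-1) moves), so B(n) = 2B(n-1) + 1, with B(1) = 1 (a single disk takes one move).
First terms: 1, 3, 7, 15, 31, 63, … — each is one less than a power of 2. Indeed B(n) + 1 = 2(B(n-1) + 1) with B(1) + 1 = 2, so B(n) + 1 = 2ⁿ and B(n) = 2ⁿ - 1.
Hence B(13) = 2^13 - 1 = 8192 - 1 = 8191.

B(n) = 2B(n-1) + 1, B(1) = 1; B(13) = 8191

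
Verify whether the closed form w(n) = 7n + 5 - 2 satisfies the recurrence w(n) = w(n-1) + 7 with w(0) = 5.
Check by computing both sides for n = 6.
From the recurrence with w(0) = 5:
  w(0) = 5, w(1) = 12, w(2) = 19, w(3) = 26, w(4) = 33, w(5) = 40, w(6) = 47
  so the recurrence gives w(6) = 47.
From the proposed closed form w(n) = 7n + 5 - 2:
  w(6) = 45.
The recurrence gives 47 but the closed form gives 45, so the closed form does not satisfy the recurrence.

No, the closed form is incorrect.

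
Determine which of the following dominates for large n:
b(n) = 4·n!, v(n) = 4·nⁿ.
Comparing growth rates:
Growth-rate hierarchy: log n ≺ any polynomial ≺ any exponential cⁿ (c>1) ≺ n! ≺ nⁿ.
super-exponential nⁿ dominates factorial asymptotically.

v(n) grows faster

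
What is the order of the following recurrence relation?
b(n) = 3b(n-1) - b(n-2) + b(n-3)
The order is the largest lag k for which b(n-k) appears. Here the deepest term is b(n-3), so the order is 3.

Order 3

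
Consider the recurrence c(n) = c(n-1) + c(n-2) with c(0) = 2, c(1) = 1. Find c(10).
Computing the sequence terms:
2, 1, 3, 4, 7, 11, 18, 29, 47, 76, 123

123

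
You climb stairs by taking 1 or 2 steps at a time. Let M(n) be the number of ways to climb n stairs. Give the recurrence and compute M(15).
Condition on the size of the last step (1 to 2): before it there were n-1, …, n-2 stairs climbed, and these cases are disjoint, so M(n) = M(n-1) + M(n-2) (Fibonacci-type sequence).
Initial conditions by direct count (compositions of i into parts ≤ 2): M(1) = 1; M(2) = 2.
Iterating the recurrence: M(3) = 3, M(4) = 5, M(5) = 8, M(6) = 13, M(7) = 21, M(8) = 34, M(9) = 55, M(10) = 89, M(11) = 144, M(12) = 233, M(13) = 377, M(14) = 610, M(15) = 987.

M(n) = M(n-1) + M(n-2), M(1) = 1, M(2) = 2; M(15) = 987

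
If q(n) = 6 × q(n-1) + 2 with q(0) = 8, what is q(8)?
Computing step by step:
q(0) = 8
q(1) = 6 × 8 + 2 = 50
q(2) = 6 × 50 + 2 = 302
q(3) = 6 × 302 + 2 = 1814
q(4) = 6 × 1814 + 2 = 10886
q(5) = 6 × 10886 + 2 = 65318
q(6) = 6 × 65318 + 2 = 391910
q(7) = 6 × 391910 + 2 = 2351462
q(8) = 6 × 2351462 + 2 = 14108774

14108774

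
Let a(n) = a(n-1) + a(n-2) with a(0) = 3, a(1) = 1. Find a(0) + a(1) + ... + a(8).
Computing the sequence terms: 3, 1, 4, 5, 9, 14, 23, 37, 60
Adding these values together:

156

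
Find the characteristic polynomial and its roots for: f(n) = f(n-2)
Substitute f(n) = rⁿ and divide through by rⁿ⁻²: r² - 1 = 0
Factor: (r + 1)(r - 1) = 0, so r = -1, 1.
General solution: f(n) = A·(-1)ⁿ + B·1ⁿ

Characteristic: r² - 1 = 0, Roots: r = -1, 1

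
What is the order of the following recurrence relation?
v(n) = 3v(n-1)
The order is the largest lag k for which v(n-k) appears. Here the deepest term is v(n-1), so the order is 1.

Order 1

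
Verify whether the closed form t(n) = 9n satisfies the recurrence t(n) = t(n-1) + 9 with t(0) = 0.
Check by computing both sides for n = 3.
From the recurrence with t(0) = 0:
  t(0) = 0, t(1) = 9, t(2) = 18, t(3) = 27
  so the recurrence gives t(3) = 27.
From the proposed closed form t(n) = 9n:
  t(3) = 27.
Both sides give 27 at n = 3, and the initial condition(s) match, so the closed form is consistent.

Yes, the closed form is correct.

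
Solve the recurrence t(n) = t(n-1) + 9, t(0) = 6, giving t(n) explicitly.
Recurrence: t(n) = t(n-1) + 9, initial: t(0) = 6.
Each step adds 9, so t(n) = t(0) + 9n = 9n + 6.

t(n) = 9n + 6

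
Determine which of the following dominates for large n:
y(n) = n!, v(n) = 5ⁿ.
Comparing growth rates:
Growth-rate hierarchy: log n ≺ any polynomial ≺ any exponential cⁿ (c>1) ≺ n! ≺ nⁿ.
factorial dominates exponential base 5 asymptotically.

y(n) grows faster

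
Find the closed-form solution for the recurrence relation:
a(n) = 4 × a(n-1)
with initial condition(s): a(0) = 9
Recurrence: a(n) = 4 × a(n-1), initial: a(0) = 9.
Each term is 4 times the previous, so this is geometric with ratio 4. After n steps: a(n) = a(0)·4ⁿ = 9·4ⁿ.

a(n) = 9·4ⁿ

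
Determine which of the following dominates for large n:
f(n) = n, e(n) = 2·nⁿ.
Comparing growth rates:
Growth-rate hierarchy: log n ≺ any polynomial ≺ any exponential cⁿ (c>1) ≺ n! ≺ nⁿ.
super-exponential nⁿ dominates polynomial degree 1 asymptotically.

e(n) grows faster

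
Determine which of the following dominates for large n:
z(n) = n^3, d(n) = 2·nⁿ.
Comparing growth rates:
Growth-rate hierarchy: log n ≺ any polynomial ≺ any exponential cⁿ (c>1) ≺ n! ≺ nⁿ.
super-exponential nⁿ dominates polynomial degree 3 asymptotically.

d(n) grows faster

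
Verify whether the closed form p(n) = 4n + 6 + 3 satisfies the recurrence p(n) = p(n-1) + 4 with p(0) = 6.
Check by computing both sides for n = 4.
From the recurrence with p(0) = 6:
  p(0) = 6, p(1) = 10, p(2) = 14, p(3) = 18, p(4) = 22
  so the recurrence gives p(4) = 22.
From the proposed closed form p(n) = 4n + 6 + 3:
  p(4) = 25.
The recurrence gives 22 but the closed form gives 25, so the closed form does not satisfy the recurrence.

No, the closed form is incorrect.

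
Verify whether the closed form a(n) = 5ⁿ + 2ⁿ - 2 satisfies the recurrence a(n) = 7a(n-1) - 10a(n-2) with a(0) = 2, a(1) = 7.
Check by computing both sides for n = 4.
From the recurrence with a(0) = 2, a(1) = 7:
  a(0) = 2, a(1) = 7, a(2) = 29, a(3) = 133, a(4) = 641
  so the recurrence gives a(4) = 641.
From the proposed closed form a(n) = 5ⁿ + 2ⁿ - 2:
  a(4) = 639.
The recurrence gives 641 but the closed form gives 639, so the closed form does not satisfy the recurrence.

No, the closed form is incorrect.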